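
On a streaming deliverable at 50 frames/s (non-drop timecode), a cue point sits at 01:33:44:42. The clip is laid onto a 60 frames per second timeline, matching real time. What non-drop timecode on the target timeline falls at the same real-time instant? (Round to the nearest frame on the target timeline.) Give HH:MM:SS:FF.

Source frame index: (1×3600 + 33×60 + 44) × 50 + 42 = 281242.
Real time: 281242 / (50) = 140621/25 s.
Target frame: (140621/25) × (60) = 1687452/5 ≈ 337490.400 → 337490.
At 60 labels/s: frame 337490 → 01:33:44:50.

01:33:44:50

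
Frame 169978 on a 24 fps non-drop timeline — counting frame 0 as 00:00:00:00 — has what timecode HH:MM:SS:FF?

169978 ÷ 24 = 7082 full seconds, remainder 10 frames.
7082 s = 1 h 58 min 2 s.
Timecode: 01:58:02:10.

01:58:02:10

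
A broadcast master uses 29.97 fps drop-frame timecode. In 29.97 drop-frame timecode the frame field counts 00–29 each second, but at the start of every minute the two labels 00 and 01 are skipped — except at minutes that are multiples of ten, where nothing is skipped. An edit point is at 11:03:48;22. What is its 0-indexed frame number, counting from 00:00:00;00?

Complete 10-minute blocks: 66, each 17982 frames → 1186812.
Remaining 3 whole minutes in the current block: 1800 + 2 × 1798 = 5396 frames.
Within the current minute: 48 × 30 + 22 − 2 = 1460 (labels ;00/;01 skipped at this minute). Total = 1186812 + 5396 + 1460 = 1193668.

1193668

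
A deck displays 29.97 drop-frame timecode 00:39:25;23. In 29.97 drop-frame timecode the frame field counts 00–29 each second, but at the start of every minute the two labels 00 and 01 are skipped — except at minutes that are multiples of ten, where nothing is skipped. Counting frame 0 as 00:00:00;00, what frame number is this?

70901

As if non-drop at 30 labels/s: (0 × 3600 + 39 × 60 + 25) × 30 + 23 = 70973.
Minute boundaries passed: 39; those not divisible by 10: 39 − 3 = 36; dropped labels = 2 × 36 = 72.
Actual frame index = 70973 − 72 = 70901.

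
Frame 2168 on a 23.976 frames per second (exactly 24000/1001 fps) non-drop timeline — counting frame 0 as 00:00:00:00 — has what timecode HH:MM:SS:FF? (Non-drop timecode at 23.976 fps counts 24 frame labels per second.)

00:01:30:08

2168 ÷ 24 = 90 full seconds, remainder 8 frames.
90 s = 0 h 1 min 30 s.
Timecode: 00:01:30:08.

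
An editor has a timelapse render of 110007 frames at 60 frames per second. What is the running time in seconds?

1833.45 seconds

Running time = 110007 / (60) = 1833.45 s.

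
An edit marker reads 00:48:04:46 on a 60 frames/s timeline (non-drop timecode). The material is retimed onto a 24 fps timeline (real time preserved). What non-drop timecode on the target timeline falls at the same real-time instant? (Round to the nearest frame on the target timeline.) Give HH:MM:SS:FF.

Source frame index: (0×3600 + 48×60 + 4) × 60 + 46 = 173086.
Real time: 173086 / (60) = 86543/30 s.
Target frame: (86543/30) × (24) = 346172/5 ≈ 69234.400 → 69234.
At 24 labels/s: frame 69234 → 00:48:04:18.

00:48:04:18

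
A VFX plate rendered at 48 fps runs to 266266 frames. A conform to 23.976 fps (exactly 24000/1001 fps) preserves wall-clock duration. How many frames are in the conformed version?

Target frames = source frames × (target rate / source rate) = 266266 × (24000/1001)/(48) = 266266 × 500/1001 = 133000.

133000 frames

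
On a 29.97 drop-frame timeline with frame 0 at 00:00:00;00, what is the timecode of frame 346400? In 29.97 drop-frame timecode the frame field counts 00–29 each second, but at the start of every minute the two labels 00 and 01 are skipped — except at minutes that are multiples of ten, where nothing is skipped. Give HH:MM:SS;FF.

03:12:38;06

Ten DF minutes hold 17982 frames, so frame 346400 lies in block 19 (frames 341658–359639) with 4742 frames into that block.
The block's first minute is 1800 frames and the rest 1798 each; 4742 frames reaches minute 2, so 19 × 18 + 2 × 2 = 346 labels have been skipped so far.
Adding those back, label number 346400 + 346 = 346746 at 30 labels/s is 11558 s + 6 f = 3 h 12 min 38 s frame 6, i.e. 03:12:38;06.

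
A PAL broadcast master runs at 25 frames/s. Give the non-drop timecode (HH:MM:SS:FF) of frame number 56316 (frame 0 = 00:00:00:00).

56316 ÷ 25 = 2252 full seconds, remainder 16 frames.
2252 s = 0 h 37 min 32 s.
Timecode: 00:37:32:16.

00:37:32:16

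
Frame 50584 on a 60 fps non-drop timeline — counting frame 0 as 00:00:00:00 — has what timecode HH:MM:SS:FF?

00:14:03:04

50584 ÷ 60 = 843 full seconds, remainder 4 frames.
843 s = 0 h 14 min 3 s.
Timecode: 00:14:03:04.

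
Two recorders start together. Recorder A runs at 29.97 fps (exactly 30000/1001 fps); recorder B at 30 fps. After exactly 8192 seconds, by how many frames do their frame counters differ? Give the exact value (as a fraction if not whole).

A emits 30000/1001 × 8192 = 245760000/1001 frames; B emits 30 × 8192 = 245760.
Difference = 245760/1001 frames (≈ 245.5145); B is ahead of A.

245760/1001 frames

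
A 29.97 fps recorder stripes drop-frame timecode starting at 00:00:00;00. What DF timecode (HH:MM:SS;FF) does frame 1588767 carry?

14:43:31;27

Each 10-minute DF block holds 10 × 60 × 30 − 9 × 2 = 17982 frames. 1588767 ÷ 17982 → 88 full blocks, remainder 6351.
Within the partial block the first minute is 1800 frames and each further minute 1798, so 3 further minute boundaries passed. Total skipped labels = 18 × 88 + 2 × 3 = 1590.
Non-drop label index = 1588767 + 1590 = 1590357; at 30 labels/s that is 14:43:31:27, i.e. DF 14:43:31;27.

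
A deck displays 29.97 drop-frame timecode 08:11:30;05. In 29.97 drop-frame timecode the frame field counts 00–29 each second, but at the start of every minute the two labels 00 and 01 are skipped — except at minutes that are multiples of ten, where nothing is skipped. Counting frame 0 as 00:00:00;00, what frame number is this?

883821

As if non-drop at 30 labels/s: (8 × 3600 + 11 × 60 + 30) × 30 + 5 = 884705.
Minute boundaries passed: 491; those not divisible by 10: 491 − 49 = 442; dropped labels = 2 × 442 = 884.
Actual frame index = 884705 − 884 = 883821.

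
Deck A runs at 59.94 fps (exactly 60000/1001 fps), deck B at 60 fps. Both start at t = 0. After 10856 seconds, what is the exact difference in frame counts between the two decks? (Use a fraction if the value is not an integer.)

A emits 60000/1001 × 10856 = 651360000/1001 frames; B emits 60 × 10856 = 651360.
Difference = 651360/1001 frames (≈ 650.7093); B is ahead of A.

651360/1001 frames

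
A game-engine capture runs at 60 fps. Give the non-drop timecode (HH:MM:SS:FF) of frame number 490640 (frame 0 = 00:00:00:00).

02:16:17:20

490640 ÷ 60 = 8177 full seconds, remainder 20 frames.
8177 s = 2 h 16 min 17 s.
Timecode: 02:16:17:20.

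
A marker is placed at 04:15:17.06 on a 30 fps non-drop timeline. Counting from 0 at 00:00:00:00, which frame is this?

Total seconds to the label: (4 × 3600 + 15 × 60 + 17) = 15317.
Frame index = 15317 × 30 + 6 = 459516.

459516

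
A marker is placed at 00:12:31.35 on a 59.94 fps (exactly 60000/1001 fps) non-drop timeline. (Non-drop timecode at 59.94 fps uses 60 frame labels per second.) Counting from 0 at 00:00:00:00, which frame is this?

Total seconds to the label: (0 × 3600 + 12 × 60 + 31) = 751.
Frame index = 751 × 60 + 35 = 45095.

45095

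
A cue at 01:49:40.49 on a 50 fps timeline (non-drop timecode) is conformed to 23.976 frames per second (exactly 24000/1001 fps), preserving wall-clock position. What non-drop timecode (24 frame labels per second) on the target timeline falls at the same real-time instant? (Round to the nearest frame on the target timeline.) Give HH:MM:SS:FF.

01:49:34:10

Source frame index: (1×3600 + 49×60 + 40) × 50 + 49 = 329049.
Real time: 329049 / (50) = 329049/50 s.
Target frame: (329049/50) × (24000/1001) = 22563360/143 ≈ 157785.734 → 157786.
At 24 labels/s: frame 157786 → 01:49:34:10.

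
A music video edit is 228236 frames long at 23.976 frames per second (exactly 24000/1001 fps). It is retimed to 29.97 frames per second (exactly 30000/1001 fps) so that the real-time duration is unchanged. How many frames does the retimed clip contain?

285295 frames

Frames at target rate = 228236 × (30000/1001) / (24000/1001) = 285295.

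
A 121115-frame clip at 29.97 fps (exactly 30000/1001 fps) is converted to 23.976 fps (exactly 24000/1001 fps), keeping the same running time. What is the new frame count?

96892 frames

Target frames = source frames × (target rate / source rate) = 121115 × (24000/1001)/(30000/1001) = 121115 × 4/5 = 96892.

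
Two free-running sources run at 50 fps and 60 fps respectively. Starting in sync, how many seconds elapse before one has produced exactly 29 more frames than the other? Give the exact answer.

The gap grows by |60 − 50| = 10 frames per second.
Time for a 29-frame gap: 29 ÷ (10) = 2.9 s.

2.9 seconds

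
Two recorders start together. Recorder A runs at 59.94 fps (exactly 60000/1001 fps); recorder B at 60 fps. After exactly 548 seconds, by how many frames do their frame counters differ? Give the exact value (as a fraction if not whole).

A emits 60000/1001 × 548 = 32880000/1001 frames; B emits 60 × 548 = 32880.
Difference = 32880/1001 frames (≈ 32.8472); B is ahead of A.

32880/1001 frames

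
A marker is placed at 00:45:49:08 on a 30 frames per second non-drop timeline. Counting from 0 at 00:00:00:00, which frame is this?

Total seconds to the label: (0 × 3600 + 45 × 60 + 49) = 2749.
Frame index = 2749 × 30 + 8 = 82478.

frame 82478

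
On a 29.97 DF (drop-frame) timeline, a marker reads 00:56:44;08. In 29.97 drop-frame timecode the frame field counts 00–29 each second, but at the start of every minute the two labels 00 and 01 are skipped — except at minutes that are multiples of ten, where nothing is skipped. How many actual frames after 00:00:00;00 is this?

Complete 10-minute blocks: 5, each 17982 frames → 89910.
Remaining 6 whole minutes in the current block: 1800 + 5 × 1798 = 10790 frames.
Within the current minute: 44 × 30 + 8 − 2 = 1326 (labels ;00/;01 skipped at this minute). Total = 89910 + 10790 + 1326 = 102026.

102026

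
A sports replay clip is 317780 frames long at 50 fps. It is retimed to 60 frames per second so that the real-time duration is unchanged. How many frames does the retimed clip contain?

Target frames = source frames × (target rate / source rate) = 317780 × (60)/(50) = 317780 × 6/5 = 381336.

381336 frames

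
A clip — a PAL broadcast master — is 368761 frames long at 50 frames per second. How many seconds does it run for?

Running time = 368761 / (50) = 7375.22 s.

7375.22 seconds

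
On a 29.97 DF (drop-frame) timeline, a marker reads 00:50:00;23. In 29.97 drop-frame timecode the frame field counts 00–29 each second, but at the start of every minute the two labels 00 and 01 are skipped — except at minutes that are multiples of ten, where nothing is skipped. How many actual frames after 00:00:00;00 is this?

As if non-drop at 30 labels/s: (0 × 3600 + 50 × 60 + 0) × 30 + 23 = 90023.
Minute boundaries passed: 50; those not divisible by 10: 50 − 5 = 45; dropped labels = 2 × 45 = 90.
Actual frame index = 90023 − 90 = 89933.

89933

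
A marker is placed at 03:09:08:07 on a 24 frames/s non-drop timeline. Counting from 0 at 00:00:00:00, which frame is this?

Total seconds to the label: (3 × 3600 + 9 × 60 + 8) = 11348.
Frame index = 11348 × 24 + 7 = 272359.

272359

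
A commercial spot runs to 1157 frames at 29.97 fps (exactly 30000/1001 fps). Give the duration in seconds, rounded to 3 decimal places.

Running time = 1157 × 1001/30000 = 1158157/30000 s ≈ 38.605 s.

38.605 seconds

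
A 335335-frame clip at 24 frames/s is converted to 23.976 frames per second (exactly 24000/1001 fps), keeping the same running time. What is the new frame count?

Target frames = source frames × (target rate / source rate) = 335335 × (24000/1001)/(24) = 335335 × 1000/1001 = 335000.

335000 frames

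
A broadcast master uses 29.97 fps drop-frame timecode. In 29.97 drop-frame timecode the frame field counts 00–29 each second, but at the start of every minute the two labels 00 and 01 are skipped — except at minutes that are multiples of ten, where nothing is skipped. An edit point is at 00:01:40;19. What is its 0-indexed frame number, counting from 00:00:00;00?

3017

Complete 10-minute blocks: 0, each 17982 frames → 0.
Remaining 1 whole minute in the current block: 1800 + 0 × 1798 = 1800 frames.
Within the current minute: 40 × 30 + 19 − 2 = 1217 (labels ;00/;01 skipped at this minute). Total = 0 + 1800 + 1217 = 3017.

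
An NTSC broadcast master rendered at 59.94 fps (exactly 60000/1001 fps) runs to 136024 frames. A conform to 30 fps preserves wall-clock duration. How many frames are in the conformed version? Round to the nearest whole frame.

68080 frames

Frames at target rate = 136024 × (30) / (60000/1001) = 17020003/250 ≈ 68080.012.
Nearest whole frame: 68080.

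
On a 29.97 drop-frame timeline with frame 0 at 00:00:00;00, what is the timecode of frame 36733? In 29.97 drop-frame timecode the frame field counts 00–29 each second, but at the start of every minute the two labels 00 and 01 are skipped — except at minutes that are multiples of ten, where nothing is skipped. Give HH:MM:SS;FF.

Each 10-minute DF block holds 10 × 60 × 30 − 9 × 2 = 17982 frames. 36733 ÷ 17982 → 2 full blocks, remainder 769.
Within the partial block the first minute is 1800 frames and each further minute 1798, so 0 further minute boundaries passed. Total skipped labels = 18 × 2 + 2 × 0 = 36.
Non-drop label index = 36733 + 36 = 36769; at 30 labels/s that is 00:20:25:19, i.e. DF 00:20:25;19.

00:20:25;19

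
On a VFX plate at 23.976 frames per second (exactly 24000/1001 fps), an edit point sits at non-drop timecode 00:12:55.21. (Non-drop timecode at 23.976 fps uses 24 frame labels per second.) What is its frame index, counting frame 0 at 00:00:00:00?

frame 18621

Total seconds to the label: (0 × 3600 + 12 × 60 + 55) = 775.
Frame index = 775 × 24 + 21 = 18621.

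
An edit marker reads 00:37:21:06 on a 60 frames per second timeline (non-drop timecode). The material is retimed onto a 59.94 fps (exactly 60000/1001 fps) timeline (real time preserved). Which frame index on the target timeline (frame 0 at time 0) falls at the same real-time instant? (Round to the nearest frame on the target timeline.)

Source frame index: (0×3600 + 37×60 + 21) × 60 + 6 = 134466.
Real time: 134466 / (60) = 22411/10 s.
Target frame: (22411/10) × (60000/1001) = 134466000/1001 ≈ 134331.668 → 134332.

frame 134332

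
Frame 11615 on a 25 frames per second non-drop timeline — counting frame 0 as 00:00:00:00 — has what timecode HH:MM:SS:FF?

11615 ÷ 25 = 464 full seconds, remainder 15 frames.
464 s = 0 h 7 min 44 s.
Timecode: 00:07:44:15.

00:07:44:15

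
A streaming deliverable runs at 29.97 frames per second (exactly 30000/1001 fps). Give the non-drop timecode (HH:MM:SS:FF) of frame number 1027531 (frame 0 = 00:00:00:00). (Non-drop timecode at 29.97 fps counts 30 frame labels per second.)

09:30:51:01

1027531 ÷ 30 = 34251 full seconds, remainder 1 frame.
34251 s = 9 h 30 min 51 s.
Timecode: 09:30:51:01.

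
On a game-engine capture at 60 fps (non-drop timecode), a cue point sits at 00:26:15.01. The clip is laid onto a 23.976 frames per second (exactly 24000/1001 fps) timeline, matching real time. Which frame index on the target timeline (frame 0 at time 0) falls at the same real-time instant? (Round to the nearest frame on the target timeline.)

frame 37763

Source frame index: (0×3600 + 26×60 + 15) × 60 + 1 = 94501.
Real time: 94501 / (60) = 94501/60 s.
Target frame: (94501/60) × (24000/1001) = 3436400/91 ≈ 37762.637 → 37763.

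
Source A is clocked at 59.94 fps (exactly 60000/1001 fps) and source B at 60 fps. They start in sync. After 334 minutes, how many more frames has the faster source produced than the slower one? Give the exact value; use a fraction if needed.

334 min = 20040 s.
A emits 60000/1001 × 20040 = 1202400000/1001 frames; B emits 60 × 20040 = 1202400.
Difference = 1202400/1001 frames (≈ 1201.1988); B is ahead of A.

1202400/1001 frames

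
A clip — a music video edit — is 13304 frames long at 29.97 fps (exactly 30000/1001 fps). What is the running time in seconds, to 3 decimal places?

443.910 seconds

Running time = 13304 × 1001/30000 = 1664663/3750 s ≈ 443.910 s.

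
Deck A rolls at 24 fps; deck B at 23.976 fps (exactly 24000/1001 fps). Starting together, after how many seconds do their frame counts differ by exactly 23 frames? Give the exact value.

23023/24 seconds

The gap grows by |24000/1001 − 24| = 24/1001 frames per second.
Time for a 23-frame gap: 23 ÷ (24/1001) = 23023/24 s.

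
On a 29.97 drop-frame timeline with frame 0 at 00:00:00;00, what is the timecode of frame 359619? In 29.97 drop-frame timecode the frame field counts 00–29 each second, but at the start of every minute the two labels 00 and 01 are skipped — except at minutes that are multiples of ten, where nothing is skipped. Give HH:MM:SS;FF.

Ten DF minutes hold 17982 frames, so frame 359619 lies in block 19 (frames 341658–359639) with 17961 frames into that block.
The block's first minute is 1800 frames and the rest 1798 each; 17961 frames reaches minute 9, so 19 × 18 + 9 × 2 = 360 labels have been skipped so far.
Adding those back, label number 359619 + 360 = 359979 at 30 labels/s is 11999 s + 9 f = 3 h 19 min 59 s frame 9, i.e. 03:19:59;09.

03:19:59;09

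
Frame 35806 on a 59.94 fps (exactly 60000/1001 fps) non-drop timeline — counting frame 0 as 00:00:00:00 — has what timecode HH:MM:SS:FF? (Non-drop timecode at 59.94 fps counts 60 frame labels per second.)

35806 ÷ 60 = 596 full seconds, remainder 46 frames.
596 s = 0 h 9 min 56 s.
Timecode: 00:09:56:46.

00:09:56:46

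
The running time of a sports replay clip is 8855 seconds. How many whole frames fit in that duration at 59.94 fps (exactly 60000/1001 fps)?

530769 frames

Frames = 8855 × 60000/1001 = 6900000/13 ≈ 530769.2308.
Complete frames: 530769.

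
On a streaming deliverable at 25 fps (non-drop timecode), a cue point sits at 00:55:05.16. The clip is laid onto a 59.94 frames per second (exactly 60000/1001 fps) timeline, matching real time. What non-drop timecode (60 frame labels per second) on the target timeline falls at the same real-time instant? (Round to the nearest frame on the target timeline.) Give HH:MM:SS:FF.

00:55:02:20

Source frame index: (0×3600 + 55×60 + 5) × 25 + 16 = 82641.
Real time: 82641 / (25) = 82641/25 s.
Target frame: (82641/25) × (60000/1001) = 15256800/77 ≈ 198140.260 → 198140.
At 60 labels/s: frame 198140 → 00:55:02:20.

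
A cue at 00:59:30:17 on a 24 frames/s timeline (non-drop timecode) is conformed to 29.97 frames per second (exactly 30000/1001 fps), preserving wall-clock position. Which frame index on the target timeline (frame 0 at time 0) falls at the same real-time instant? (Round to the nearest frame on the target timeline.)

Source frame index: (0×3600 + 59×60 + 30) × 24 + 17 = 85697.
Real time: 85697 / (24) = 85697/24 s.
Target frame: (85697/24) × (30000/1001) = 107121250/1001 ≈ 107014.236 → 107014.

frame 107014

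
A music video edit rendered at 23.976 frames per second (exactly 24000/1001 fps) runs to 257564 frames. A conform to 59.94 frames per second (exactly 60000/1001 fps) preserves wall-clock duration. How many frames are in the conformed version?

643910 frames

Target frames = source frames × (target rate / source rate) = 257564 × (60000/1001)/(24000/1001) = 257564 × 5/2 = 643910.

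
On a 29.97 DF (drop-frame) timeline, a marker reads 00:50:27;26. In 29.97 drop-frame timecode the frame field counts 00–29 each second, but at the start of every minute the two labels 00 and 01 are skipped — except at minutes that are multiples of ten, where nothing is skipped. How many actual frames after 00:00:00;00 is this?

90746

As if non-drop at 30 labels/s: (0 × 3600 + 50 × 60 + 27) × 30 + 26 = 90836.
Minute boundaries passed: 50; those not divisible by 10: 50 − 5 = 45; dropped labels = 2 × 45 = 90.
Actual frame index = 90836 − 90 = 90746.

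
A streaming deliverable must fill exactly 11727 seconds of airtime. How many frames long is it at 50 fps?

586350 frames

Frames = 11727 × 50 = 586350.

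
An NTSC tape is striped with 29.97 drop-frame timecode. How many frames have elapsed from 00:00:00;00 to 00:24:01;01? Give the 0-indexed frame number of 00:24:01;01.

43187

Complete 10-minute blocks: 2, each 17982 frames → 35964.
Remaining 4 whole minutes in the current block: 1800 + 3 × 1798 = 7194 frames.
Within the current minute: 1 × 30 + 1 − 2 = 29 (labels ;00/;01 skipped at this minute). Total = 35964 + 7194 + 29 = 43187.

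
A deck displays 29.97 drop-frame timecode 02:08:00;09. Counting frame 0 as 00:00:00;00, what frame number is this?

Complete 10-minute blocks: 12, each 17982 frames → 215784.
Remaining 8 whole minutes in the current block: 1800 + 7 × 1798 = 14386 frames.
Within the current minute: 0 × 30 + 9 − 2 = 7 (labels ;00/;01 skipped at this minute). Total = 215784 + 14386 + 7 = 230177.

230177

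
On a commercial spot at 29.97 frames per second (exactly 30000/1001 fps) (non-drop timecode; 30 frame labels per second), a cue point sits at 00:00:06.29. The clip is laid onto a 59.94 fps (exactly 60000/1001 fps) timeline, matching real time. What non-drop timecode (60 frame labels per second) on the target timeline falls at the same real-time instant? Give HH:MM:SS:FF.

Source frame index: (0×3600 + 0×60 + 6) × 30 + 29 = 209.
Real time: 209 / (30000/1001) = 209209/30000 s.
Target frame: (209209/30000) × (60000/1001) = 418.
At 60 labels/s: frame 418 → 00:00:06:58.

00:00:06:58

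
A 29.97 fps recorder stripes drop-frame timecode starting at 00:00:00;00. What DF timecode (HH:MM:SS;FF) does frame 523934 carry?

04:51:21;28

Ten DF minutes hold 17982 frames, so frame 523934 lies in block 29 (frames 521478–539459) with 2456 frames into that block.
The block's first minute is 1800 frames and the rest 1798 each; 2456 frames reaches minute 1, so 29 × 18 + 1 × 2 = 524 labels have been skipped so far.
Adding those back, label number 523934 + 524 = 524458 at 30 labels/s is 17481 s + 28 f = 4 h 51 min 21 s frame 28, i.e. 04:51:21;28.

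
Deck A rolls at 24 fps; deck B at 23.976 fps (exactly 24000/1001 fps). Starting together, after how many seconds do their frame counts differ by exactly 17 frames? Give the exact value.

17017/24 seconds

The gap grows by |24000/1001 − 24| = 24/1001 frames per second.
Time for a 17-frame gap: 17 ÷ (24/1001) = 17017/24 s.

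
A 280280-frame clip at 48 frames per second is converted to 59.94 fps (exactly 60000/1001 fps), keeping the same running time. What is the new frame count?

Target frames = source frames × (target rate / source rate) = 280280 × (60000/1001)/(48) = 280280 × 1250/1001 = 350000.

350000 frames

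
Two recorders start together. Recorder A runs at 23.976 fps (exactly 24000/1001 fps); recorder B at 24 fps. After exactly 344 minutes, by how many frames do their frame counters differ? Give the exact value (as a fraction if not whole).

344 min = 20640 s.
A emits 24000/1001 × 20640 = 495360000/1001 frames; B emits 24 × 20640 = 495360.
Difference = 495360/1001 frames (≈ 494.8651); B is ahead of A.

495360/1001 frames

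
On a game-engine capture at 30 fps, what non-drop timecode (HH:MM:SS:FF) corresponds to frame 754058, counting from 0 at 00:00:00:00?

06:58:55:08

754058 ÷ 30 = 25135 full seconds, remainder 8 frames.
25135 s = 6 h 58 min 55 s.
Timecode: 06:58:55:08.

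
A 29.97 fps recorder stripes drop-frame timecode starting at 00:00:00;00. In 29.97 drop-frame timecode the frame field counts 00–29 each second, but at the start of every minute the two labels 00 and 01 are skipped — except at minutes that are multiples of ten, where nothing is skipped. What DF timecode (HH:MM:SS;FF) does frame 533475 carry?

Each 10-minute DF block holds 10 × 60 × 30 − 9 × 2 = 17982 frames. 533475 ÷ 17982 → 29 full blocks, remainder 11997.
Within the partial block the first minute is 1800 frames and each further minute 1798, so 6 further minute boundaries passed. Total skipped labels = 18 × 29 + 2 × 6 = 534.
Non-drop label index = 533475 + 534 = 534009; at 30 labels/s that is 04:56:40:09, i.e. DF 04:56:40;09.

04:56:40;09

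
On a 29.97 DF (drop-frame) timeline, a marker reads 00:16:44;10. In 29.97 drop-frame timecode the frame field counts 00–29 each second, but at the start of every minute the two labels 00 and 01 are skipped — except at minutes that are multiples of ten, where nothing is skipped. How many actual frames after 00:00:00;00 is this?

As if non-drop at 30 labels/s: (0 × 3600 + 16 × 60 + 44) × 30 + 10 = 30130.
Minute boundaries passed: 16; those not divisible by 10: 16 − 1 = 15; dropped labels = 2 × 15 = 30.
Actual frame index = 30130 − 30 = 30100.

30100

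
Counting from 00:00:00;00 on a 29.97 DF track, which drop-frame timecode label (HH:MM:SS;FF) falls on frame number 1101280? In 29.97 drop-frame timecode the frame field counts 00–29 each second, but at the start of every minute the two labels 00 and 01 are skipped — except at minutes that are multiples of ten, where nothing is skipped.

10:12:26;02

Each 10-minute DF block holds 10 × 60 × 30 − 9 × 2 = 17982 frames. 1101280 ÷ 17982 → 61 full blocks, remainder 4378.
Within the partial block the first minute is 1800 frames and each further minute 1798, so 2 further minute boundaries passed. Total skipped labels = 18 × 61 + 2 × 2 = 1102.
Non-drop label index = 1101280 + 1102 = 1102382; at 30 labels/s that is 10:12:26:02, i.e. DF 10:12:26;02.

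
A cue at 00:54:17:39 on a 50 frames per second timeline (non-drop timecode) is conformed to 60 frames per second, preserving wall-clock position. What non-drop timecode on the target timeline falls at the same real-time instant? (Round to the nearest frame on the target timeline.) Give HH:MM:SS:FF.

Source frame index: (0×3600 + 54×60 + 17) × 50 + 39 = 162889.
Real time: 162889 / (50) = 162889/50 s.
Target frame: (162889/50) × (60) = 977334/5 ≈ 195466.800 → 195467.
At 60 labels/s: frame 195467 → 00:54:17:47.

00:54:17:47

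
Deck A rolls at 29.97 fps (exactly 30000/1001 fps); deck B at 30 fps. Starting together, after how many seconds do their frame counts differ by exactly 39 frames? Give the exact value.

1301.3 seconds

The gap grows by |30 − 30000/1001| = 30/1001 frames per second.
Time for a 39-frame gap: 39 ÷ (30/1001) = 1301.3 s.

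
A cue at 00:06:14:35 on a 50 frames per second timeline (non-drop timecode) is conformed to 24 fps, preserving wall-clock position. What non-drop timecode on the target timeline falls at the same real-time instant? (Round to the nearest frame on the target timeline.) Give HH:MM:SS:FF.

Source frame index: (0×3600 + 6×60 + 14) × 50 + 35 = 18735.
Real time: 18735 / (50) = 3747/10 s.
Target frame: (3747/10) × (24) = 44964/5 ≈ 8992.800 → 8993.
At 24 labels/s: frame 8993 → 00:06:14:17.

00:06:14:17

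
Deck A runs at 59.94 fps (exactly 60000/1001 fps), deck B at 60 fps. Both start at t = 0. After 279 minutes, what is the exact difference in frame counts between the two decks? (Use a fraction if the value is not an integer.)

1004400/1001 frames

279 min = 16740 s.
A emits 60000/1001 × 16740 = 1004400000/1001 frames; B emits 60 × 16740 = 1004400.
Difference = 1004400/1001 frames (≈ 1003.3966); B is ahead of A.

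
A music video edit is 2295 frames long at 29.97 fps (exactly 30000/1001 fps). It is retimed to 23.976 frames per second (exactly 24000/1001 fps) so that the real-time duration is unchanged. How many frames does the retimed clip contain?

Target frames = source frames × (target rate / source rate) = 2295 × (24000/1001)/(30000/1001) = 2295 × 4/5 = 1836.

1836 frames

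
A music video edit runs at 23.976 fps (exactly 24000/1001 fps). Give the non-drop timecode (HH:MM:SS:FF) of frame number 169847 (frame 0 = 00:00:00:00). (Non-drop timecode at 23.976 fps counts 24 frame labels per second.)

169847 ÷ 24 = 7076 full seconds, remainder 23 frames.
7076 s = 1 h 57 min 56 s.
Timecode: 01:57:56:23.

01:57:56:23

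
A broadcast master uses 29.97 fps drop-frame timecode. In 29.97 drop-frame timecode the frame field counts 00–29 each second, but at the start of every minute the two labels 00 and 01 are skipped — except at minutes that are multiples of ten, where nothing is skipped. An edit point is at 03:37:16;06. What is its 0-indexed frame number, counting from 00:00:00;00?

As if non-drop at 30 labels/s: (3 × 3600 + 37 × 60 + 16) × 30 + 6 = 391086.
Minute boundaries passed: 217; those not divisible by 10: 217 − 21 = 196; dropped labels = 2 × 196 = 392.
Actual frame index = 391086 − 392 = 390694.

390694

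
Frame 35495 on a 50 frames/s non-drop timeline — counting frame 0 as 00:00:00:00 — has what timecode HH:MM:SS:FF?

35495 ÷ 50 = 709 full seconds, remainder 45 frames.
709 s = 0 h 11 min 49 s.
Timecode: 00:11:49:45.

00:11:49:45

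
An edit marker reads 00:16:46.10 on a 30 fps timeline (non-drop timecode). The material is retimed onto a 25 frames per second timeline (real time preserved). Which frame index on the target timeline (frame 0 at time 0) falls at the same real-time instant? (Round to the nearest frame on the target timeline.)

Source frame index: (0×3600 + 16×60 + 46) × 30 + 10 = 30190.
Real time: 30190 / (30) = 3019/3 s.
Target frame: (3019/3) × (25) = 75475/3 ≈ 25158.333 → 25158.

frame 25158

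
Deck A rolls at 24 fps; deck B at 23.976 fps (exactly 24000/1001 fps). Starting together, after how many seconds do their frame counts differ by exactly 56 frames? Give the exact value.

7007/3 seconds

The gap grows by |24000/1001 − 24| = 24/1001 frames per second.
Time for a 56-frame gap: 56 ÷ (24/1001) = 7007/3 s.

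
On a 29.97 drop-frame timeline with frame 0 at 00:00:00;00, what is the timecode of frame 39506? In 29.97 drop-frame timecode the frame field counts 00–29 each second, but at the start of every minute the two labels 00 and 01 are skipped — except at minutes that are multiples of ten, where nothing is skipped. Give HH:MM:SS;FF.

Each 10-minute DF block holds 10 × 60 × 30 − 9 × 2 = 17982 frames. 39506 ÷ 17982 → 2 full blocks, remainder 3542.
Within the partial block the first minute is 1800 frames and each further minute 1798, so 1 further minute boundary passed. Total skipped labels = 18 × 2 + 2 × 1 = 38.
Non-drop label index = 39506 + 38 = 39544; at 30 labels/s that is 00:21:58:04, i.e. DF 00:21:58;04.

00:21:58;04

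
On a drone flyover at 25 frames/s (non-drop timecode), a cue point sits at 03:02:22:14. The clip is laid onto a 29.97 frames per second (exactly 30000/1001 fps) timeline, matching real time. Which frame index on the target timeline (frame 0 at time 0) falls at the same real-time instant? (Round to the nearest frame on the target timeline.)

frame 327949

Source frame index: (3×3600 + 2×60 + 22) × 25 + 14 = 273564.
Real time: 273564 / (25) = 273564/25 s.
Target frame: (273564/25) × (30000/1001) = 328276800/1001 ≈ 327948.851 → 327949.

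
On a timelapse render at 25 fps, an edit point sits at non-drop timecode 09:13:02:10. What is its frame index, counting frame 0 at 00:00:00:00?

frame 829560

Total seconds to the label: (9 × 3600 + 13 × 60 + 2) = 33182.
Frame index = 33182 × 25 + 10 = 829560.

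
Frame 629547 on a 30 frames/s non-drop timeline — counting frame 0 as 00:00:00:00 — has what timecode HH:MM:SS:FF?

05:49:44:27

629547 ÷ 30 = 20984 full seconds, remainder 27 frames.
20984 s = 5 h 49 min 44 s.
Timecode: 05:49:44:27.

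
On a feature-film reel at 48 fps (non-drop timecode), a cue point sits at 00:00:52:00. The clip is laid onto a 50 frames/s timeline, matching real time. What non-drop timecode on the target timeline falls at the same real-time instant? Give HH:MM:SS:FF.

00:00:52:00

Source frame index: (0×3600 + 0×60 + 52) × 48 + 0 = 2496.
Real time: 2496 / (48) = 52 s.
Target frame: (52) × (50) = 2600.
At 50 labels/s: frame 2600 → 00:00:52:00.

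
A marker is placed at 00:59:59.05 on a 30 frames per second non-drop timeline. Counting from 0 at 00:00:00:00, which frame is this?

Total seconds to the label: (0 × 3600 + 59 × 60 + 59) = 3599.
Frame index = 3599 × 30 + 5 = 107975.

frame 107975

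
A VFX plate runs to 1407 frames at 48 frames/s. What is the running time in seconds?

29.3125 seconds

Running time = 1407 / (48) = 29.3125 s.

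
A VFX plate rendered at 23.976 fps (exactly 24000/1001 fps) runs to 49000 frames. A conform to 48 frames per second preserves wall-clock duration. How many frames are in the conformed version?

Target frames = source frames × (target rate / source rate) = 49000 × (48)/(24000/1001) = 49000 × 1001/500 = 98098.

98098 frames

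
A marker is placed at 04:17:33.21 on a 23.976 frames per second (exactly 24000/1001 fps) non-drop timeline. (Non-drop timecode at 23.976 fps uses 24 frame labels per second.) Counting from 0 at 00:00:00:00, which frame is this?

frame 370893

Total seconds to the label: (4 × 3600 + 17 × 60 + 33) = 15453.
Frame index = 15453 × 24 + 21 = 370893.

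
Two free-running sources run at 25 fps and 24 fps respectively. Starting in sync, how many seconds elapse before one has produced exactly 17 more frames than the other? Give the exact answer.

The gap grows by |24 − 25| = 1 frame per second.
Time for a 17-frame gap: 17 ÷ (1) = 17 s.

17 seconds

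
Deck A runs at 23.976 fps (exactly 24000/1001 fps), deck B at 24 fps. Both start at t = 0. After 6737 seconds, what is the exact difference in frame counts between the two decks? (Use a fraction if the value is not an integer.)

161688/1001 frames

A emits 24000/1001 × 6737 = 161688000/1001 frames; B emits 24 × 6737 = 161688.
Difference = 161688/1001 frames (≈ 161.5265); B is ahead of A.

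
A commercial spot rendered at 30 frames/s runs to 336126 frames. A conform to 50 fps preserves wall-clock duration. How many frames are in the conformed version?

560210 frames

Target frames = source frames × (target rate / source rate) = 336126 × (50)/(30) = 336126 × 5/3 = 560210.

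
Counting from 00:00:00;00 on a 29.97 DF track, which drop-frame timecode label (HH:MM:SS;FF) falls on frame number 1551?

00:00:51;21

Each 10-minute DF block holds 10 × 60 × 30 − 9 × 2 = 17982 frames. 1551 ÷ 17982 → 0 full blocks, remainder 1551.
Within the partial block the first minute is 1800 frames and each further minute 1798, so 0 further minute boundaries passed. Total skipped labels = 18 × 0 + 2 × 0 = 0.
Non-drop label index = 1551 + 0 = 1551; at 30 labels/s that is 00:00:51:21, i.e. DF 00:00:51;21.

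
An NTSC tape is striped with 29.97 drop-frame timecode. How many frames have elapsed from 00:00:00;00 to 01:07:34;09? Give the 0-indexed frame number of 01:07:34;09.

121507

As if non-drop at 30 labels/s: (1 × 3600 + 7 × 60 + 34) × 30 + 9 = 121629.
Minute boundaries passed: 67; those not divisible by 10: 67 − 6 = 61; dropped labels = 2 × 61 = 122.
Actual frame index = 121629 − 122 = 121507.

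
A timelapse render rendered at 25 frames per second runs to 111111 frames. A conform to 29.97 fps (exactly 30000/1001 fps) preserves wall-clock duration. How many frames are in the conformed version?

Target frames = source frames × (target rate / source rate) = 111111 × (30000/1001)/(25) = 111111 × 1200/1001 = 133200.

133200 frames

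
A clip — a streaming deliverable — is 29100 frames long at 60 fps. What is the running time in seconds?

Running time = 29100 / (60) = 485 s.

485 seconds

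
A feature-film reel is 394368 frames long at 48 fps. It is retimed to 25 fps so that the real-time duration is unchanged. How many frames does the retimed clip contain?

Target frames = source frames × (target rate / source rate) = 394368 × (25)/(48) = 394368 × 25/48 = 205400.

205400 frames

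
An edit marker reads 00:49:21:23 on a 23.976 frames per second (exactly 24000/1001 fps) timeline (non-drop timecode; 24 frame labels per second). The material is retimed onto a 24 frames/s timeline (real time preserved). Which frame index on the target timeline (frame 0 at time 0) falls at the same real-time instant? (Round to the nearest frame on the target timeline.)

Source frame index: (0×3600 + 49×60 + 21) × 24 + 23 = 71087.
Real time: 71087 / (24000/1001) = 71158087/24000 s.
Target frame: (71158087/24000) × (24) = 71158087/1000 ≈ 71158.087 → 71158.

frame 71158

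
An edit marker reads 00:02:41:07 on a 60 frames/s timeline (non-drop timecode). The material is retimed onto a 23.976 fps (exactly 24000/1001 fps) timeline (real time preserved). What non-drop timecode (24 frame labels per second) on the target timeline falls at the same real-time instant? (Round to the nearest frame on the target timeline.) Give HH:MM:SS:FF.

Source frame index: (0×3600 + 2×60 + 41) × 60 + 7 = 9667.
Real time: 9667 / (60) = 9667/60 s.
Target frame: (9667/60) × (24000/1001) = 552400/143 ≈ 3862.937 → 3863.
At 24 labels/s: frame 3863 → 00:02:40:23.

00:02:40:23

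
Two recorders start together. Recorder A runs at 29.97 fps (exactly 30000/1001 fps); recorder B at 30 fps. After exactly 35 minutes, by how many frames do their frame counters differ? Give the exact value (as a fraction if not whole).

9000/143 frames

35 min = 2100 s.
A emits 30000/1001 × 2100 = 9000000/143 frames; B emits 30 × 2100 = 63000.
Difference = 9000/143 frames (≈ 62.9371); B is ahead of A.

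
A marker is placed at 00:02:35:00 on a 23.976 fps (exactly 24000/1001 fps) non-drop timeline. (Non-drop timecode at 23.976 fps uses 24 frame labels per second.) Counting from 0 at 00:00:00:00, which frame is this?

Total seconds to the label: (0 × 3600 + 2 × 60 + 35) = 155.
Frame index = 155 × 24 + 0 = 3720.

frame 3720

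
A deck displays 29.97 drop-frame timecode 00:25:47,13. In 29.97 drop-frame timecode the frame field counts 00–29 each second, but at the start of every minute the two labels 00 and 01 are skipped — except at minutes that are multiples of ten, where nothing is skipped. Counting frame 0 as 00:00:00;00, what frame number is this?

46377

As if non-drop at 30 labels/s: (0 × 3600 + 25 × 60 + 47) × 30 + 13 = 46423.
Minute boundaries passed: 25; those not divisible by 10: 25 − 2 = 23; dropped labels = 2 × 23 = 46.
Actual frame index = 46423 − 46 = 46377.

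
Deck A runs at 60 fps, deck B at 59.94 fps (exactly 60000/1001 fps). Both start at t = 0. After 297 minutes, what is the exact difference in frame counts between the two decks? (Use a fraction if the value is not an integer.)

297 min = 17820 s.
A emits 60 × 17820 = 1069200 frames; B emits 60000/1001 × 17820 = 97200000/91.
Difference = 97200/91 frames (≈ 1068.1319); B is behind A.

97200/91 frames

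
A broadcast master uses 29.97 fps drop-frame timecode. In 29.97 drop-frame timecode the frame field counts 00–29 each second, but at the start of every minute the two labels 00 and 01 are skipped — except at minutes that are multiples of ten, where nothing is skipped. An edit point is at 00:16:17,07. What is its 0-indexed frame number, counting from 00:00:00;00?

29287

As if non-drop at 30 labels/s: (0 × 3600 + 16 × 60 + 17) × 30 + 7 = 29317.
Minute boundaries passed: 16; those not divisible by 10: 16 − 1 = 15; dropped labels = 2 × 15 = 30.
Actual frame index = 29317 − 30 = 29287.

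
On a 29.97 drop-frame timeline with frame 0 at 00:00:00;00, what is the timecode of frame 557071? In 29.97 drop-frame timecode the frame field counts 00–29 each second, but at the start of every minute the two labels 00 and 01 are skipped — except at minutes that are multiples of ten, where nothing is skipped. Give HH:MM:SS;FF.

05:09:47;19

Each 10-minute DF block holds 10 × 60 × 30 − 9 × 2 = 17982 frames. 557071 ÷ 17982 → 30 full blocks, remainder 17611.
Within the partial block the first minute is 1800 frames and each further minute 1798, so 9 further minute boundaries passed. Total skipped labels = 18 × 30 + 2 × 9 = 558.
Non-drop label index = 557071 + 558 = 557629; at 30 labels/s that is 05:09:47:19, i.e. DF 05:09:47;19.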